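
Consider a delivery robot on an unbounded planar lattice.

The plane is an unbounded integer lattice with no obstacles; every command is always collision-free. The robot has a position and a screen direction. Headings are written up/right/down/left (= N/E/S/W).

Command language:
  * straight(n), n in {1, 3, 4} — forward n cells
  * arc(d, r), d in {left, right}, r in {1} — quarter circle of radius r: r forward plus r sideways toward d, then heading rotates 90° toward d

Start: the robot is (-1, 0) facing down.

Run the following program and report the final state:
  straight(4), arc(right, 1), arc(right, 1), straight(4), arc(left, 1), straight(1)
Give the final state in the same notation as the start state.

(-5, 1) facing left

begin: (-1, 0) facing down
t=1 straight(4) ⇒ (-1, -4) facing down
t=2 arc(right, 1) ⇒ (-2, -5) facing left
t=3 arc(right, 1) ⇒ (-3, -4) facing up
t=4 straight(4) ⇒ (-3, 0) facing up
t=5 arc(left, 1) ⇒ (-4, 1) facing left
t=6 straight(1) ⇒ (-5, 1) facing left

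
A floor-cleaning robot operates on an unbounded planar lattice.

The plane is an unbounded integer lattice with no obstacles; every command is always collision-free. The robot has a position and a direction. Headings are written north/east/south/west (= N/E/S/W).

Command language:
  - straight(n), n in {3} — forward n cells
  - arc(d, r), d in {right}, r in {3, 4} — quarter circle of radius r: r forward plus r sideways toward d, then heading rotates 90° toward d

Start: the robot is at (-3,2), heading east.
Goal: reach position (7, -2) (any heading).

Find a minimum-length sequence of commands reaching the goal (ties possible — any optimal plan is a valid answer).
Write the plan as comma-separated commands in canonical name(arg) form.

straight(3), straight(3), arc(right, 4)

initial: at (-3,2), heading east
[1] after straight(3): at (0,2), heading east
[2] after straight(3): at (3,2), heading east
[3] after arc(right, 4): at (7,-2), heading south
no 2-step plan works, so 3 is optimal.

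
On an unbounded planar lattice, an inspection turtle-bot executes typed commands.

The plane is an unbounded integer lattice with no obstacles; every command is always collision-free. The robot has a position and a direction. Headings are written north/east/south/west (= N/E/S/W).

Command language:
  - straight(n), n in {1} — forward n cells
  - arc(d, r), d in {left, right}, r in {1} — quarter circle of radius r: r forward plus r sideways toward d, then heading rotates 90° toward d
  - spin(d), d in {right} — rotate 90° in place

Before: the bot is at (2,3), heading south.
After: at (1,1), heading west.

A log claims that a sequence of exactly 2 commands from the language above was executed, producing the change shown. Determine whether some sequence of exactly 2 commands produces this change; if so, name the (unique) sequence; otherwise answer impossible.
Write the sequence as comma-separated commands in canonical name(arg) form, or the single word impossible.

straight(1), arc(right, 1)

key: position moved to (1,1) AND the heading swung to W — translation plus rotation needed
t0: at (2,3), heading south
t=1 straight(1) ⇒ at (2,2), heading south
t=2 arc(right, 1) ⇒ at (1,1), heading west
uniquely the one of 16 2-step routes that fits.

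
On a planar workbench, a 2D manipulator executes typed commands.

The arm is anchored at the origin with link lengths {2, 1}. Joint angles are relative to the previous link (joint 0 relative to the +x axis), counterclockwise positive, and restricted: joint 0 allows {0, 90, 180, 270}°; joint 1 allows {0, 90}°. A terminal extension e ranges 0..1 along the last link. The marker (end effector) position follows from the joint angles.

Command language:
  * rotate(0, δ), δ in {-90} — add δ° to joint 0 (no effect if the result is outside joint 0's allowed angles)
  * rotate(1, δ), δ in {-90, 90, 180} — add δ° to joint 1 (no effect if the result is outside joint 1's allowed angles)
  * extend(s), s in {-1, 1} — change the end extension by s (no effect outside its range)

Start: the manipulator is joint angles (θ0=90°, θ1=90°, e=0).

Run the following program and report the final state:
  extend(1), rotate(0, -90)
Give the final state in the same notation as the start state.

joint angles (θ0=0°, θ1=90°, e=1)

initial: joint angles (θ0=90°, θ1=90°, e=0)
step 1 (extend(1)): joint angles (θ0=90°, θ1=90°, e=1)
step 2 (rotate(0, -90)): joint angles (θ0=0°, θ1=90°, e=1)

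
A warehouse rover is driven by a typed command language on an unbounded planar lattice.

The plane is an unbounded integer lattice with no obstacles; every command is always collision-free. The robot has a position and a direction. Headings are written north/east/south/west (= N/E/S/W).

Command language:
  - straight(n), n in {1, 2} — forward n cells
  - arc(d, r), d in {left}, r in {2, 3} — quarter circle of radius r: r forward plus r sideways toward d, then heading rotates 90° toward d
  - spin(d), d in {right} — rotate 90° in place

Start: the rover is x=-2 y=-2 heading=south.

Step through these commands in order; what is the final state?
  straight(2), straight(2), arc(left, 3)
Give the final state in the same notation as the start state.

start: x=-2 y=-2 heading=south
[1] after straight(2): x=-2 y=-4 heading=south
[2] after straight(2): x=-2 y=-6 heading=south
[3] after arc(left, 3): x=1 y=-9 heading=east

x=1 y=-9 heading=east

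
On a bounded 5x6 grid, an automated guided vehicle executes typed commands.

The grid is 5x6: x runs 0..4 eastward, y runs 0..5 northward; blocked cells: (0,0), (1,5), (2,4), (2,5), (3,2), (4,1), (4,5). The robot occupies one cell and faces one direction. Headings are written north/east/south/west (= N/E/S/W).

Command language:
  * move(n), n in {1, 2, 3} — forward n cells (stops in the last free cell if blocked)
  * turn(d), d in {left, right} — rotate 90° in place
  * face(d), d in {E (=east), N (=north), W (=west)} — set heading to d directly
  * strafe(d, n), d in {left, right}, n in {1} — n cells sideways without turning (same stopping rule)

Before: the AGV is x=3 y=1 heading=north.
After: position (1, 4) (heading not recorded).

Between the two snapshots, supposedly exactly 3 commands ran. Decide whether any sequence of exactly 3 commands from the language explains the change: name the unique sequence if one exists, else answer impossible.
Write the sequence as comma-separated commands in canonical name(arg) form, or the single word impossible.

strafe(left, 1), strafe(left, 1), move(3)

key: order matters: swapping strafe(left, 1) and move(3) lands elsewhere
begin: x=3 y=1 heading=north
step 1 (strafe(left, 1)): x=2 y=1 heading=north
step 2 (strafe(left, 1)): x=1 y=1 heading=north
step 3 (move(3)): x=1 y=4 heading=north
all 1000 alternatives checked — unique.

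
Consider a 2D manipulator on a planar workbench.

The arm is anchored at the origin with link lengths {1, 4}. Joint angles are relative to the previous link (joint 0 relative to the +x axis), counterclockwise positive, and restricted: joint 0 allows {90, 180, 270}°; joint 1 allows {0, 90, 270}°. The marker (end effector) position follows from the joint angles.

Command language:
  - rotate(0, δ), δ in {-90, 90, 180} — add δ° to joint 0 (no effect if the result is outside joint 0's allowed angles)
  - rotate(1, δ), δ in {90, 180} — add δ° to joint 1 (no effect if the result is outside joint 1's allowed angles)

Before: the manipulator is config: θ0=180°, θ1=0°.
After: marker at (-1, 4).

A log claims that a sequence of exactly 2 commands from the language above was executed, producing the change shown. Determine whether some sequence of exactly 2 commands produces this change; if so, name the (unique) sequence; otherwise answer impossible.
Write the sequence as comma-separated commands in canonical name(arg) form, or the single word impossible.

rotate(1, 90), rotate(1, 180)

key: order matters: swapping rotate(1, 90) and rotate(1, 180) lands elsewhere
from: config: θ0=180°, θ1=0°
[1] after rotate(1, 90): config: θ0=180°, θ1=90°
[2] after rotate(1, 180): config: θ0=180°, θ1=270°
all 25 alternatives checked — unique.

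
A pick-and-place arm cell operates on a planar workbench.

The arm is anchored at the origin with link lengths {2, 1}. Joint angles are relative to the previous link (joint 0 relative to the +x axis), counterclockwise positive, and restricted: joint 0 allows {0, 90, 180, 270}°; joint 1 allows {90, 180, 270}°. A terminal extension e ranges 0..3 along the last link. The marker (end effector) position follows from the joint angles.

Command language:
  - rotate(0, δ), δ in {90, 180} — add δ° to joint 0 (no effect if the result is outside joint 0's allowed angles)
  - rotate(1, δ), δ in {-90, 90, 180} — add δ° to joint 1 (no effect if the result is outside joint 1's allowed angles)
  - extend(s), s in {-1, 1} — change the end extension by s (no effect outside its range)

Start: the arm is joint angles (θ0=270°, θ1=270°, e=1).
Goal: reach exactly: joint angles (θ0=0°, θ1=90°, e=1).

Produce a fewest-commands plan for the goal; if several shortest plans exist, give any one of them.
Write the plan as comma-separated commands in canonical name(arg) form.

begin: joint angles (θ0=270°, θ1=270°, e=1)
[1] after rotate(0, 90): joint angles (θ0=0°, θ1=270°, e=1)
[2] after rotate(1, 180): joint angles (θ0=0°, θ1=90°, e=1)
minimal: 2 command(s), checked below 2.

rotate(0, 90), rotate(1, 180)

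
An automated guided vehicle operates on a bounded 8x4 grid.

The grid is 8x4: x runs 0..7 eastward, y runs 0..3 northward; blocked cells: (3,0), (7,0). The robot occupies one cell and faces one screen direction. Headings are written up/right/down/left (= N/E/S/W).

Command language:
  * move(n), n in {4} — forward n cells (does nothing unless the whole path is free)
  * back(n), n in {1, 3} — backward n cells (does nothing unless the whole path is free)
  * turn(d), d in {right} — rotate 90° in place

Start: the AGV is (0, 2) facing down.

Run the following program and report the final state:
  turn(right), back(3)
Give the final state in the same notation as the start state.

begin: (0, 2) facing down
[1] after turn(right): (0, 2) facing left
[2] after back(3): (3, 2) facing left

(3, 2) facing left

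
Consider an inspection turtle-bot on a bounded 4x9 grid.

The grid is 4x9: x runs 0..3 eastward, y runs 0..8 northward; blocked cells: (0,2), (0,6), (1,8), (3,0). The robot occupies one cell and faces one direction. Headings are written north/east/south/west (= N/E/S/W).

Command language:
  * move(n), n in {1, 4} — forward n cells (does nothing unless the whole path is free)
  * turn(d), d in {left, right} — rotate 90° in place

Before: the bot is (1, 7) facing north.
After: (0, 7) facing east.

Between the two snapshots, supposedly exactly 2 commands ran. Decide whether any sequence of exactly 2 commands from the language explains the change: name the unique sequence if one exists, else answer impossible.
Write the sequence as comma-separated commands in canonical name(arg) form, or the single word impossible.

checked all 2-command options: none fits.

impossible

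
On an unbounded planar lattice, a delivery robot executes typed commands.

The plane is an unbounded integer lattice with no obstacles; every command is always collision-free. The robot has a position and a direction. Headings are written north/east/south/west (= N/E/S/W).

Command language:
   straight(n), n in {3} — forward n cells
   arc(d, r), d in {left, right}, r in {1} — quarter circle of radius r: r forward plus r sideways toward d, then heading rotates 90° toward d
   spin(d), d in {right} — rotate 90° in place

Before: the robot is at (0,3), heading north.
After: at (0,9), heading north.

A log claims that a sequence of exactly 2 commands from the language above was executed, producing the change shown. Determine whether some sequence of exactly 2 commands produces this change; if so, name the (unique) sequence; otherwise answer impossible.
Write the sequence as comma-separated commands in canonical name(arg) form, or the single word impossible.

key: still facing N at the end — nothing in the sequence rotates
start: at (0,3), heading north
[1] after straight(3): at (0,6), heading north
[2] after straight(3): at (0,9), heading north
no other 2-command option fits: unique.

straight(3), straight(3)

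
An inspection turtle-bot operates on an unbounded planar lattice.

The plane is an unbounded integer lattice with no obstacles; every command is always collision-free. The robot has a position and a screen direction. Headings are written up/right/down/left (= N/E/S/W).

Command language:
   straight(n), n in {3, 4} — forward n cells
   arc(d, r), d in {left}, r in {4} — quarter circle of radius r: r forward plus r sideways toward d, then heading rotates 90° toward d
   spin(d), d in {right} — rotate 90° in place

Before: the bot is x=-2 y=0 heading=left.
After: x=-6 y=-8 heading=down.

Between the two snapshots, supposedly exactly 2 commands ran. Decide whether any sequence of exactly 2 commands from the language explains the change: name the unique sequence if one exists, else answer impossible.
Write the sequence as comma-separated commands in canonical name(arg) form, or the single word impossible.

arc(left, 4), straight(4)

key: cell and facing (now S) both changed — the 2 commands mix motion and turning
from: x=-2 y=0 heading=left
step 1 (arc(left, 4)): x=-6 y=-4 heading=down
step 2 (straight(4)): x=-6 y=-8 heading=down
no other 2-command option fits: unique.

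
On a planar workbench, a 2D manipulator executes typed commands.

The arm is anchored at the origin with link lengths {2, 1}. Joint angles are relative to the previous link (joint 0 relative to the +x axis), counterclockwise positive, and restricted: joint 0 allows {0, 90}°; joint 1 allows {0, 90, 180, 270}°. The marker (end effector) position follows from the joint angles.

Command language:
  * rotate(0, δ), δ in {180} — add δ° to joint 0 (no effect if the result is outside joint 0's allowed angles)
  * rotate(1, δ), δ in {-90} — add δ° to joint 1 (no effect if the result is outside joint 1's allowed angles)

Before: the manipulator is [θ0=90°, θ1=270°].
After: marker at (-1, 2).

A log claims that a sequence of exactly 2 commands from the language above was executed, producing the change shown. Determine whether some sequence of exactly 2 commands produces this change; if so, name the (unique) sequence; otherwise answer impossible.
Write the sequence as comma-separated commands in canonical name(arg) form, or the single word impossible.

rotate(1, -90), rotate(1, -90)

initial: [θ0=90°, θ1=270°]
t=1 rotate(1, -90) ⇒ [θ0=90°, θ1=180°]
t=2 rotate(1, -90) ⇒ [θ0=90°, θ1=90°]
no rival 2-sequence matches.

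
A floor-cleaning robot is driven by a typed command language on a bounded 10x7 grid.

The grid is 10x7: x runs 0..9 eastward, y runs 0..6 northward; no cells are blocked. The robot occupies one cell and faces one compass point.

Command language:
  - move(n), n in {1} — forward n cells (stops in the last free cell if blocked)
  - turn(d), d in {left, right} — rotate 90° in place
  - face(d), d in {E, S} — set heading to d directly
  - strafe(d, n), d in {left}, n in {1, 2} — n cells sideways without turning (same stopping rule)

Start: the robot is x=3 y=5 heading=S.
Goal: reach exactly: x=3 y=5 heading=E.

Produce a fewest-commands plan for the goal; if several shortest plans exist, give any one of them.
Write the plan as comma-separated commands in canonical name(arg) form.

face(E)

begin: x=3 y=5 heading=S
1. face(E) → x=3 y=5 heading=E
minimal: 1 command(s), checked below 1.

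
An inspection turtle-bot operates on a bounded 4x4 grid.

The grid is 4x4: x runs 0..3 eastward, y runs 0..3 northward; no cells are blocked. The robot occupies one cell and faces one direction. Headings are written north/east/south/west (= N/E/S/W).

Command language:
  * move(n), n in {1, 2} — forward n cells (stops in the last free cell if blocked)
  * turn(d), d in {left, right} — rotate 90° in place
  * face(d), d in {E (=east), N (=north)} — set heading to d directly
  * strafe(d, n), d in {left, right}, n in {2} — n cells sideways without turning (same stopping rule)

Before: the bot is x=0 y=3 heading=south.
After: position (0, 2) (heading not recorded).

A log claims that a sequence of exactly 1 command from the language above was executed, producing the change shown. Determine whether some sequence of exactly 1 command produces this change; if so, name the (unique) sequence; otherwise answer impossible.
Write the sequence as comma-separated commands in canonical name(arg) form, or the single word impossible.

move(1)

begin: x=0 y=3 heading=south
step 1 (move(1)): x=0 y=2 heading=south
uniquely the one of 8 1-step routes that fits.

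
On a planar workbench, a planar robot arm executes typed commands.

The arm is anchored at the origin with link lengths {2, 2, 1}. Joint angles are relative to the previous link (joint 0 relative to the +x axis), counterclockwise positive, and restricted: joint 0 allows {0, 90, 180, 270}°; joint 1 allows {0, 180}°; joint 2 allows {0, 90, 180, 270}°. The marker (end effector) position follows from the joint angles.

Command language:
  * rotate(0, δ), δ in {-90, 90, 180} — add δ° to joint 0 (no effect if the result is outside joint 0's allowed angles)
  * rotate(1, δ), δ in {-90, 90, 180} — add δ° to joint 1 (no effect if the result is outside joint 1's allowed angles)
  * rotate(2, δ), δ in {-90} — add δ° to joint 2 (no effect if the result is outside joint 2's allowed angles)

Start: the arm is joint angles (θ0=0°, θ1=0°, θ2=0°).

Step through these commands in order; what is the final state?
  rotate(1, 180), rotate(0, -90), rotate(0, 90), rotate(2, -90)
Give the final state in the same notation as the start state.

begin: joint angles (θ0=0°, θ1=0°, θ2=0°)
1. rotate(1, 180) → joint angles (θ0=0°, θ1=180°, θ2=0°)
2. rotate(0, -90) → joint angles (θ0=270°, θ1=180°, θ2=0°)
3. rotate(0, 90) → joint angles (θ0=0°, θ1=180°, θ2=0°)
4. rotate(2, -90) → joint angles (θ0=0°, θ1=180°, θ2=270°)

joint angles (θ0=0°, θ1=180°, θ2=270°)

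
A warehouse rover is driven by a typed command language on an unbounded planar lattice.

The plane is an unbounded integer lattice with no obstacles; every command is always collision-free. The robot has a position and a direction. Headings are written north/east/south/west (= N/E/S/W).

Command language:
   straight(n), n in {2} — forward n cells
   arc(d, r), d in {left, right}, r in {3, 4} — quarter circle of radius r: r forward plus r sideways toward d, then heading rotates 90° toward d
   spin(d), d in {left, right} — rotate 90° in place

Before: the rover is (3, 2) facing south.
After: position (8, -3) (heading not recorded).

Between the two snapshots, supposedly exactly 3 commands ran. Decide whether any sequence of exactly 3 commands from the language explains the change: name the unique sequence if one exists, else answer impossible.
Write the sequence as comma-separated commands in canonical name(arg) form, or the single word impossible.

straight(2), arc(left, 3), straight(2)

from: (3, 2) facing south
[1] after straight(2): (3, 0) facing south
[2] after arc(left, 3): (6, -3) facing east
[3] after straight(2): (8, -3) facing east
all 343 alternatives checked — unique.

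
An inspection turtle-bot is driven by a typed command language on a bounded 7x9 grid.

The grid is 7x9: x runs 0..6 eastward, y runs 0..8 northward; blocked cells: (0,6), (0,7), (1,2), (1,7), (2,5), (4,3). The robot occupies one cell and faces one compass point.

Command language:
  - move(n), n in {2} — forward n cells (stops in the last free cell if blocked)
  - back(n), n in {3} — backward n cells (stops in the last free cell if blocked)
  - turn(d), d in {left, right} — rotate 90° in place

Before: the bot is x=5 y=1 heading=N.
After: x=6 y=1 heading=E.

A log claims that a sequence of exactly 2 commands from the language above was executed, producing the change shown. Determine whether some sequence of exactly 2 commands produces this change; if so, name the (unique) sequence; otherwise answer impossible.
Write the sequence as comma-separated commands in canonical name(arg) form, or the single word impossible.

turn(right), move(2)

key: running move(2) before turn(right) would end elsewhere — order is forced
t0: x=5 y=1 heading=N
1. turn(right) → x=5 y=1 heading=E
2. move(2) → x=6 y=1 heading=E
no other 2-command option fits: unique.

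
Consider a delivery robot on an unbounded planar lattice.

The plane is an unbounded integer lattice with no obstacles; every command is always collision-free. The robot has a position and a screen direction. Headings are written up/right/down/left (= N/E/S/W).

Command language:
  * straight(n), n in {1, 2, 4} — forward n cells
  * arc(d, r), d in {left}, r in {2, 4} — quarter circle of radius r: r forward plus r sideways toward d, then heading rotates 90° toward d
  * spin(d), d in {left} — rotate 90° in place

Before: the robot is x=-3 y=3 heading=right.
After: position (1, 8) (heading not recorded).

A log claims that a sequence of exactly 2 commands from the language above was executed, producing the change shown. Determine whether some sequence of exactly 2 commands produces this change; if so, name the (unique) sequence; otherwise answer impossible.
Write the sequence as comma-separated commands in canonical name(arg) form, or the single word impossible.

key: order matters: swapping arc(left, 4) and straight(1) lands elsewhere
start: x=-3 y=3 heading=right
step 1 (arc(left, 4)): x=1 y=7 heading=up
step 2 (straight(1)): x=1 y=8 heading=up
no rival 2-sequence matches.

arc(left, 4), straight(1)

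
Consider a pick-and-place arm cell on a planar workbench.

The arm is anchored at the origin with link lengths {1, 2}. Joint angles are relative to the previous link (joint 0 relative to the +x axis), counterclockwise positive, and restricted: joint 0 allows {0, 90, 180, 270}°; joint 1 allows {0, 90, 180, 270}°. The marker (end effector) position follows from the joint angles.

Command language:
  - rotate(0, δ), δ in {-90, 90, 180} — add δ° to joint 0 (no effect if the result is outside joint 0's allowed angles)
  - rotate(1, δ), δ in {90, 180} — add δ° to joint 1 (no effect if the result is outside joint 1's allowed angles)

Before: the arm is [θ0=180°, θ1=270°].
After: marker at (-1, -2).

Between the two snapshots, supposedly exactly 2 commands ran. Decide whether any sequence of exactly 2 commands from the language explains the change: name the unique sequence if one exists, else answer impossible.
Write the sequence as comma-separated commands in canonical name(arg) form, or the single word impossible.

begin: [θ0=180°, θ1=270°]
step 1 (rotate(1, 90)): [θ0=180°, θ1=0°]
step 2 (rotate(1, 90)): [θ0=180°, θ1=90°]
all 25 alternatives checked — unique.

rotate(1, 90), rotate(1, 90)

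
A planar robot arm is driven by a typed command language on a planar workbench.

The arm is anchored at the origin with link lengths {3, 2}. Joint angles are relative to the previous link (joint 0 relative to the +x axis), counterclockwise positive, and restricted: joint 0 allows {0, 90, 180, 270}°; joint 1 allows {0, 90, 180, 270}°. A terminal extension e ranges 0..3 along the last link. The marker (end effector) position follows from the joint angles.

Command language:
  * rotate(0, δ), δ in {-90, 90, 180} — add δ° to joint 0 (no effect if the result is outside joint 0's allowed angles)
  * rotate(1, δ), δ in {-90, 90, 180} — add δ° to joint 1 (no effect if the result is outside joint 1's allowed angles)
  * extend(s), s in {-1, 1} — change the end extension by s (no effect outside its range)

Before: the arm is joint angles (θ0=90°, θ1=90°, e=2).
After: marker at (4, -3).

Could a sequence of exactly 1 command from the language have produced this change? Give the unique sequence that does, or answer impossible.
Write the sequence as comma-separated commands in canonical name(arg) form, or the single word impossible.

rotate(0, 180)

begin: joint angles (θ0=90°, θ1=90°, e=2)
t=1 rotate(0, 180) ⇒ joint angles (θ0=270°, θ1=90°, e=2)
no rival 1-sequence matches.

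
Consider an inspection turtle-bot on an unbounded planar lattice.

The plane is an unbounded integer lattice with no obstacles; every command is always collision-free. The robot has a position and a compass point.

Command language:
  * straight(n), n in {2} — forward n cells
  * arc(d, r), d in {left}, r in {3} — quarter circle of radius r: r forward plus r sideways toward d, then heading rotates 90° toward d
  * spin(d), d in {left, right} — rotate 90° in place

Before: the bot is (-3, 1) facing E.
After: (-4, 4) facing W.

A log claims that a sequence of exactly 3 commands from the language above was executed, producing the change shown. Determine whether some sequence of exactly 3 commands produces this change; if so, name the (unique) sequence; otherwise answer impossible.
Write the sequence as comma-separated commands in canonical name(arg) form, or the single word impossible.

straight(2), spin(left), arc(left, 3)

key: position moved to (-4,4) AND the heading swung to W — translation plus rotation needed
t0: (-3, 1) facing E
1. straight(2) → (-1, 1) facing E
2. spin(left) → (-1, 1) facing N
3. arc(left, 3) → (-4, 4) facing W
no other 3-command option fits: unique.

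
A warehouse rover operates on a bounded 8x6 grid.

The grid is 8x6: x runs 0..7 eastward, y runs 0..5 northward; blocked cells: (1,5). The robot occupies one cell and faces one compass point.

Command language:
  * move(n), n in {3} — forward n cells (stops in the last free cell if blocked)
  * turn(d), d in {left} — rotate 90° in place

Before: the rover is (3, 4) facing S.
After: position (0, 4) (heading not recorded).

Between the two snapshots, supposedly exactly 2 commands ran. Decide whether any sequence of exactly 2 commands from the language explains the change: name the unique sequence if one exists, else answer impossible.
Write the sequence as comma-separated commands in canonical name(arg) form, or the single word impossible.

impossible

all 4 sequences checked — none match.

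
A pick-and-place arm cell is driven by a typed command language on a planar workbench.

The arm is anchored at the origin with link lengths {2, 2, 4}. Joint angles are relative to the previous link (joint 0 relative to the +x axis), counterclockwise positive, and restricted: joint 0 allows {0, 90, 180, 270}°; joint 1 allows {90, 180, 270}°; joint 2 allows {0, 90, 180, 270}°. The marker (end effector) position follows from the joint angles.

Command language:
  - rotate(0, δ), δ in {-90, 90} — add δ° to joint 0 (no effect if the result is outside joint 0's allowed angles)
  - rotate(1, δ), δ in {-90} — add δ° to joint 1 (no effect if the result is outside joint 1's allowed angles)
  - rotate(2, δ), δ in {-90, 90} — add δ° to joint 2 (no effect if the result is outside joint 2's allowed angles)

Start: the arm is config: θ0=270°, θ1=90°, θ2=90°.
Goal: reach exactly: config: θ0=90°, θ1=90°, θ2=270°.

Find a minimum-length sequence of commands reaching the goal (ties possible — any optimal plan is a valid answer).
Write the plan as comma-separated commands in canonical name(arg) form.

rotate(0, -90), rotate(0, -90), rotate(2, 90), rotate(2, 90)

begin: config: θ0=270°, θ1=90°, θ2=90°
t=1 rotate(0, -90) ⇒ config: θ0=180°, θ1=90°, θ2=90°
t=2 rotate(0, -90) ⇒ config: θ0=90°, θ1=90°, θ2=90°
t=3 rotate(2, 90) ⇒ config: θ0=90°, θ1=90°, θ2=180°
t=4 rotate(2, 90) ⇒ config: θ0=90°, θ1=90°, θ2=270°
nothing shorter than 4 reaches the goal.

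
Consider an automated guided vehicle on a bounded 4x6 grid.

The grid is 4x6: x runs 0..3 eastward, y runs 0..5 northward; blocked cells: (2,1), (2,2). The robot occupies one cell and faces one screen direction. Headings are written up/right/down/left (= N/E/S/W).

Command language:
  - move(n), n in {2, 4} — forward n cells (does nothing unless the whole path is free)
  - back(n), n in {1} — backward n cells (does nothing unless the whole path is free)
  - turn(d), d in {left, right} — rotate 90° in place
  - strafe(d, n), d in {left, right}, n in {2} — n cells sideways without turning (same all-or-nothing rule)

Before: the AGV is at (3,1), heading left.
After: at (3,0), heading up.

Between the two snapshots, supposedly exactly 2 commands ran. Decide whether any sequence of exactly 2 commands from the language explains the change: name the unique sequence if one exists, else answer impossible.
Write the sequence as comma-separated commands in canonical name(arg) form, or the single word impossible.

turn(right), back(1)

key: position moved to (3,0) AND the heading swung to N — translation plus rotation needed
begin: at (3,1), heading left
step 1 (turn(right)): at (3,1), heading up
step 2 (back(1)): at (3,0), heading up
uniquely the one of 49 2-step routes that fits.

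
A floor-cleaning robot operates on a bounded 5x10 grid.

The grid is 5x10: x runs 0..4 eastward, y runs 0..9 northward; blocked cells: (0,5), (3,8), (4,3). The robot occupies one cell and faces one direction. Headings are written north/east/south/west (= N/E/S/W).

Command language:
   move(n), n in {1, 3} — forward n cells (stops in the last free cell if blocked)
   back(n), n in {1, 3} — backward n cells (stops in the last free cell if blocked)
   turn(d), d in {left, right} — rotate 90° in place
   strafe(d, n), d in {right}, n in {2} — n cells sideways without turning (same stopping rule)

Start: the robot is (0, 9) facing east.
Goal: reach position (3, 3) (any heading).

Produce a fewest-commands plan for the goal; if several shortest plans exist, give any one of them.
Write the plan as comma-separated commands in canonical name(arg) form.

from: (0, 9) facing east
1. strafe(right, 2) → (0, 7) facing east
2. move(3) → (3, 7) facing east
3. strafe(right, 2) → (3, 5) facing east
4. strafe(right, 2) → (3, 3) facing east
no 3-step plan works, so 4 is optimal.

strafe(right, 2), move(3), strafe(right, 2), strafe(right, 2)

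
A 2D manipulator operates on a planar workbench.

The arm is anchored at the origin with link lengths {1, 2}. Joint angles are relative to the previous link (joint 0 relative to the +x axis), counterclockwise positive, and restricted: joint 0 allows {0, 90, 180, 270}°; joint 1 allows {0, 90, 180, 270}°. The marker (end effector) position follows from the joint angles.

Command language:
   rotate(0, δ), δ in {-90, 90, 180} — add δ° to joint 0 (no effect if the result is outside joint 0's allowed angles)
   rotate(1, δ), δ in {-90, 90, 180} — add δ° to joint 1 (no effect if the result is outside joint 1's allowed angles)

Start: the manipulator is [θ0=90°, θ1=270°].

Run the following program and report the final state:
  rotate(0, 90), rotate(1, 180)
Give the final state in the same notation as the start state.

[θ0=180°, θ1=90°]

from: [θ0=90°, θ1=270°]
1. rotate(0, 90) → [θ0=180°, θ1=270°]
2. rotate(1, 180) → [θ0=180°, θ1=90°]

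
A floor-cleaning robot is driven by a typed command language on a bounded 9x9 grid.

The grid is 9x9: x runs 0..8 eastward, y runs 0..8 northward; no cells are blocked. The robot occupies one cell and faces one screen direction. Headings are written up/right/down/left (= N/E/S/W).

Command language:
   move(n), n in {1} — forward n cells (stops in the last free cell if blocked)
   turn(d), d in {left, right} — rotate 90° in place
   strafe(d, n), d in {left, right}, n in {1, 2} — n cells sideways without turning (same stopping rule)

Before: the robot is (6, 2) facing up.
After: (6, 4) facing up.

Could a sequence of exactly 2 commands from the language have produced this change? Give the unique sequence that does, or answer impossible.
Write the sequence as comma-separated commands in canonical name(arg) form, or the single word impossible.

move(1), move(1)

key: heading stays N — no command in the sequence turns
t0: (6, 2) facing up
step 1 (move(1)): (6, 3) facing up
step 2 (move(1)): (6, 4) facing up
no other 2-command option fits: unique.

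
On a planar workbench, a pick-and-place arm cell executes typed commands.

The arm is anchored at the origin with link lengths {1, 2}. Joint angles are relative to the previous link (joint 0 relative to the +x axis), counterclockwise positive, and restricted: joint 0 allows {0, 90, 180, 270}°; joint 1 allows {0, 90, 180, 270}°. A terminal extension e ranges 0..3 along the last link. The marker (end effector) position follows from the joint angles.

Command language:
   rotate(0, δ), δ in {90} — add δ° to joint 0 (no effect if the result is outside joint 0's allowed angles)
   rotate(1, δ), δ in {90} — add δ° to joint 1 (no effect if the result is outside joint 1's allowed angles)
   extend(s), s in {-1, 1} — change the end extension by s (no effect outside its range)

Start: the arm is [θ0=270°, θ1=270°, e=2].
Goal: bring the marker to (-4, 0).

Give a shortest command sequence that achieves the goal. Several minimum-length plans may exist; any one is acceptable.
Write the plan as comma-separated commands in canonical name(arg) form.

begin: [θ0=270°, θ1=270°, e=2]
t=1 extend(1) ⇒ [θ0=270°, θ1=270°, e=3]
t=2 rotate(0, 90) ⇒ [θ0=0°, θ1=270°, e=3]
t=3 rotate(1, 90) ⇒ [θ0=0°, θ1=0°, e=3]
t=4 rotate(1, 90) ⇒ [θ0=0°, θ1=90°, e=3]
t=5 rotate(1, 90) ⇒ [θ0=0°, θ1=180°, e=3]
minimal: 5 command(s), checked below 5.

extend(1), rotate(0, 90), rotate(1, 90), rotate(1, 90), rotate(1, 90)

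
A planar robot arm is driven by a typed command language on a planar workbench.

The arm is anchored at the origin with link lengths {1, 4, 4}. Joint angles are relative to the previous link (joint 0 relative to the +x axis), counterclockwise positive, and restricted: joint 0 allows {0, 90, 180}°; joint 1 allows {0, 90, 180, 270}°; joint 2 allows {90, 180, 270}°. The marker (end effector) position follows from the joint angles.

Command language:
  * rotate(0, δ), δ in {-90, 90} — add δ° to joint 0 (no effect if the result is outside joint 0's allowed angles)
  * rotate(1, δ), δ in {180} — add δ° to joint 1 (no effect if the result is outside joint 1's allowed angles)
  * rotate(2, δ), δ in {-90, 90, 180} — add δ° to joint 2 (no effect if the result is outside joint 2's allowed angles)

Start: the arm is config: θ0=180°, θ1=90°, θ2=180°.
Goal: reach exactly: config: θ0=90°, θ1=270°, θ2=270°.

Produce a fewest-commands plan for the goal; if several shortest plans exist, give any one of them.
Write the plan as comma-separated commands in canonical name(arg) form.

rotate(2, 90), rotate(0, -90), rotate(1, 180)

begin: config: θ0=180°, θ1=90°, θ2=180°
1. rotate(2, 90) → config: θ0=180°, θ1=90°, θ2=270°
2. rotate(0, -90) → config: θ0=90°, θ1=90°, θ2=270°
3. rotate(1, 180) → config: θ0=90°, θ1=270°, θ2=270°
shorter routes all fall short; 3 is best.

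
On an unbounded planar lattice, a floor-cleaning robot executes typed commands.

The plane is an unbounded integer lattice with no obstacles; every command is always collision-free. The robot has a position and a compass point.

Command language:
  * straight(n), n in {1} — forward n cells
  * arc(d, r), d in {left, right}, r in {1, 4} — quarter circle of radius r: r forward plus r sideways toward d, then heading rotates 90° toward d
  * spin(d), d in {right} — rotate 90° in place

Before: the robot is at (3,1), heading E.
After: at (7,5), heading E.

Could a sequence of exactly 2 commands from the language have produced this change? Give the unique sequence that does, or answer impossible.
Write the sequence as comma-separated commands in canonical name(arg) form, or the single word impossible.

arc(left, 4), spin(right)

key: heading stays E — rotations cancel among the 2 commands
t0: at (3,1), heading E
[1] after arc(left, 4): at (7,5), heading N
[2] after spin(right): at (7,5), heading E
no rival 2-sequence matches.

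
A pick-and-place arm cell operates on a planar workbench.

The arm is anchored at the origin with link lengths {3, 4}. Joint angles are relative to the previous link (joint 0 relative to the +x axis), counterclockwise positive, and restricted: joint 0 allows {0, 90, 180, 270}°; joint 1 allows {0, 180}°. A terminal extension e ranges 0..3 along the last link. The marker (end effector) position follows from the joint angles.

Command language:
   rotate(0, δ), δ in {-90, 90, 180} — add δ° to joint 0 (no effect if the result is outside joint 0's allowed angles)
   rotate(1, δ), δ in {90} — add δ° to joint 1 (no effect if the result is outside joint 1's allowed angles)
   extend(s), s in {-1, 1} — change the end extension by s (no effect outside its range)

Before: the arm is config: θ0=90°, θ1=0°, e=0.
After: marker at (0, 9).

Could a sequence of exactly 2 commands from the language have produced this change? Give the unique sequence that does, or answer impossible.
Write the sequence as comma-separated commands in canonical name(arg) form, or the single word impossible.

extend(1), extend(1)

start: config: θ0=90°, θ1=0°, e=0
[1] after extend(1): config: θ0=90°, θ1=0°, e=1
[2] after extend(1): config: θ0=90°, θ1=0°, e=2
no other 2-command option fits: unique.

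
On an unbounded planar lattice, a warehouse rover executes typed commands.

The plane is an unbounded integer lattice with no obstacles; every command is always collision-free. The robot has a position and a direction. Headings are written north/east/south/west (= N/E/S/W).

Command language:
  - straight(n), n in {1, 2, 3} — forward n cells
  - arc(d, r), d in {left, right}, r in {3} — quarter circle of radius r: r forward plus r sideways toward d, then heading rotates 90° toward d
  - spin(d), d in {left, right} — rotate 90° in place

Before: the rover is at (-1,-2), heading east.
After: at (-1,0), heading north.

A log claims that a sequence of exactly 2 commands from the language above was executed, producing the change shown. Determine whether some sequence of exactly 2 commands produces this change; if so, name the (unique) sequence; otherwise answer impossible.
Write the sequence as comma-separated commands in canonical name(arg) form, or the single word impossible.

key: position moved to (-1,0) AND the heading swung to N — translation plus rotation needed
t0: at (-1,-2), heading east
t=1 spin(left) ⇒ at (-1,-2), heading north
t=2 straight(2) ⇒ at (-1,0), heading north
no other 2-command option fits: unique.

spin(left), straight(2)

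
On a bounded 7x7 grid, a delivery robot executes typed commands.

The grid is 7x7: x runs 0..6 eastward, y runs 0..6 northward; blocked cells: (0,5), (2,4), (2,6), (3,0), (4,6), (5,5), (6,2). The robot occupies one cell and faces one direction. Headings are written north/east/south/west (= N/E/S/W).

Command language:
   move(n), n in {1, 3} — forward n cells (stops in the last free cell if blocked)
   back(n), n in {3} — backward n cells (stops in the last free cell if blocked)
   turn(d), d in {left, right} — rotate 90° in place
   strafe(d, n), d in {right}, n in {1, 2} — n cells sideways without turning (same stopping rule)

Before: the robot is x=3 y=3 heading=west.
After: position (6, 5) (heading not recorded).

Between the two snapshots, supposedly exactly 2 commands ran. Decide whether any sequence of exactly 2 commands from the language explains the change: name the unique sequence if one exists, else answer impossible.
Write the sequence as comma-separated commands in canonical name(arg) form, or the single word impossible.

back(3), strafe(right, 2)

key: order matters: swapping back(3) and strafe(right, 2) lands elsewhere
begin: x=3 y=3 heading=west
t=1 back(3) ⇒ x=6 y=3 heading=west
t=2 strafe(right, 2) ⇒ x=6 y=5 heading=west
no other 2-command option fits: unique.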